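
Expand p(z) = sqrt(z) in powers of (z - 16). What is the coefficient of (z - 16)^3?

Compute the successive derivatives at the expansion point and divide by k!.

1/16384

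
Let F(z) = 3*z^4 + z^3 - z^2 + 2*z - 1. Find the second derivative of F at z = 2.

Differentiate repeatedly and evaluate at the center.
From the series, [(z - 2)^2] F = 77; multiply by 2! = 2 to get 154.

154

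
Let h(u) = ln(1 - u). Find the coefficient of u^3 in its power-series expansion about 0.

-1/3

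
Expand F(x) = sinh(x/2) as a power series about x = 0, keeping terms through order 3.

x^3/48 + x/2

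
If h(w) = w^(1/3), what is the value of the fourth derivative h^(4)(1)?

-80/81

From the series, [(w - 1)^4] h = -10/243; multiply by 4! = 24 to get -80/81.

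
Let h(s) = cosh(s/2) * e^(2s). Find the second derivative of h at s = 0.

Expand each factor separately, then convolve coefficients.
From the series, [s^2] h = 17/8; multiply by 2! = 2 to get 17/4.

17/4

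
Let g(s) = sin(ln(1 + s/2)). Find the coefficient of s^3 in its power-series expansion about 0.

Let u equal the inner series; expand the outer function in u and truncate.

1/48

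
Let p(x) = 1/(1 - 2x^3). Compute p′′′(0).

Compute the successive derivatives at the expansion point and divide by k!.
The coefficient of x^3 in the expansion is 2, so p′′′(0) = 3! * (2) = 12.

12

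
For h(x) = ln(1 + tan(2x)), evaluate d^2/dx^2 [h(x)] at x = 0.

Compose series: expand the inner function first, then feed it into the outer expansion.
From the series, [x^2] h = -2; multiply by 2! = 2 to get -4.

-4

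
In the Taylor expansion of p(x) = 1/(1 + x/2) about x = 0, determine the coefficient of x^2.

Differentiate repeatedly and evaluate at the center.
p(0) = 1
p′(0) = -1/2
p′′(0) = 1/2
So c_2 = p′′(0)/2! = 1/4.

1/4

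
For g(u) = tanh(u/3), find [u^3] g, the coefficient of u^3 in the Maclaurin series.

Differentiate repeatedly and evaluate at the center.
[u^0] = 0;  [u^1] = 1/3;  [u^2] = 0;  [u^3] = -1/81.

-1/81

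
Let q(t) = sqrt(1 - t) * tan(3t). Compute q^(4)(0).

Take the Cauchy product of the two expansions.
The coefficient of t^4 in the expansion is -75/16, so q^(4)(0) = 4! * (-75/16) = -225/2.

-225/2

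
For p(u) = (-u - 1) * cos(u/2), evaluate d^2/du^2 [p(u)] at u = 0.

Multiply each power in the prefactor through the base expansion.
From the series, [u^2] p = 1/8; multiply by 2! = 2 to get 1/4.

1/4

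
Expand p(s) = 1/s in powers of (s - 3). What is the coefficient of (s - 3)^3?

[(s - 3)^0] = 1/3;  [(s - 3)^1] = -1/9;  [(s - 3)^2] = 1/27;  [(s - 3)^3] = -1/81.
So c_3 = p′′′(3)/3! = -1/81.

-1/81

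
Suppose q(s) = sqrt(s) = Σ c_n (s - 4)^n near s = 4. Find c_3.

1/512

Apply the Taylor formula c_k = f^(k)(a)/k!.
[(s - 4)^0] = 2;  [(s - 4)^1] = 1/4;  [(s - 4)^2] = -1/64;  [(s - 4)^3] = 1/512.
So c_3 = q′′′(4)/3! = 1/512.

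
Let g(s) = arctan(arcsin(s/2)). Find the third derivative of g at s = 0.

-1/8

Substitute the inner expansion into the outer series and collect powers.
From the series, [s^3] g = -1/48; multiply by 3! = 6 to get -1/8.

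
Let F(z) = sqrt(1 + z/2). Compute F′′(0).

-1/16

Differentiate repeatedly and evaluate at the center.
The coefficient of z^2 in the expansion is -1/32, so F′′(0) = 2! * (-1/32) = -1/16.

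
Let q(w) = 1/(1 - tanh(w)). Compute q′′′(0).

Plug the Maclaurin series of the inner function into that of the outer and collect terms.
The coefficient of w^3 in the expansion is 2/3, so q′′′(0) = 3! * (2/3) = 4.

4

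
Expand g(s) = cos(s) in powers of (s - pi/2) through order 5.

-(s - pi/2)^5/120 + (s - pi/2)^3/6 - (s - pi/2)

Compute the successive derivatives at the expansion point and divide by k!.
[(s - pi/2)^0] = 0;  [(s - pi/2)^1] = -1;  [(s - pi/2)^2] = 0;  [(s - pi/2)^3] = 1/6;  [(s - pi/2)^4] = 0;  [(s - pi/2)^5] = -1/120.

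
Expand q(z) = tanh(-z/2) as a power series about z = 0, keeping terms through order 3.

z^3/24 - z/2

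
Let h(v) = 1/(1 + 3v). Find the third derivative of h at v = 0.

Use the known series and substitute for the argument.
From the series, [v^3] h = -27; multiply by 3! = 6 to get -162.

-162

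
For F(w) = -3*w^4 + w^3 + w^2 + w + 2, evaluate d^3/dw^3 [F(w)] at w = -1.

Differentiate repeatedly and evaluate at the center.
From the series, [(w + 1)^3] F = 13; multiply by 3! = 6 to get 78.

78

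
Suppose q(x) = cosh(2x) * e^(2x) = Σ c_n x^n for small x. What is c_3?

Expand each factor separately, then convolve coefficients.
q(0) = 1
q′(0) = 2
q′′(0) = 8
q′′′(0) = 32
Then c_k = q^(k)(0)/k! gives each Taylor coefficient.

16/3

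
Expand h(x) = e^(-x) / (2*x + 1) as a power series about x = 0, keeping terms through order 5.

-6331*x^5/120 + 211*x^4/8 - 79*x^3/6 + 13*x^2/2 - 3*x + 1

Use 1/(1 - r) = Σ r^k on the denominator, then take the Cauchy product.
[x^0] = 1;  [x^1] = -3;  [x^2] = 13/2;  [x^3] = -79/6;  [x^4] = 211/8;  [x^5] = -6331/120.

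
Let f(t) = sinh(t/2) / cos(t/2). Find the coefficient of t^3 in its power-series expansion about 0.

1/12

Divide the numerator series by the denominator series (power-series long division).
[t^0] = 0;  [t^1] = 1/2;  [t^2] = 0;  [t^3] = 1/12.
So c_3 = f′′′(0)/3! = 1/12.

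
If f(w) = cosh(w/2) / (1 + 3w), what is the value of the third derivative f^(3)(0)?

-657/4

Expand each factor separately, then convolve coefficients.
From the series, [w^3] f = -219/8; multiply by 3! = 6 to get -657/4.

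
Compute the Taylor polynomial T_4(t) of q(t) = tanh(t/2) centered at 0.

-t^3/24 + t/2

q(0) = 0
q′(0) = 1/2
q′′(0) = 0
q′′′(0) = -1/4
q^(4)(0) = 0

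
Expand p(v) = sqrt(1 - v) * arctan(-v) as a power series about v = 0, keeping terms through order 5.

-389*v^5/1920 - 5*v^4/48 + 11*v^3/24 + v^2/2 - v

Take the Cauchy product of the two expansions.
p(0) = 0
p′(0) = -1
p′′(0) = 1
p′′′(0) = 11/4
p^(4)(0) = -5/2
p^(5)(0) = -389/16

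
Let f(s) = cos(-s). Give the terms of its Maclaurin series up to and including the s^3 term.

[s^0] = 1;  [s^1] = 0;  [s^2] = -1/2;  [s^3] = 0.

1 - s^2/2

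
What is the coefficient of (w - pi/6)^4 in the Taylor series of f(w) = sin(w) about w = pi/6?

f(pi/6) = 1/2
f′(pi/6) = sqrt(3)/2
f′′(pi/6) = -1/2
f′′′(pi/6) = -sqrt(3)/2
f^(4)(pi/6) = 1/2
So c_4 = f^(4)(pi/6)/4! = 1/48.

1/48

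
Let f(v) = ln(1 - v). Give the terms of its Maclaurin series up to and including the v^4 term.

Apply the Taylor formula c_k = f^(k)(a)/k!.
[v^0] = 0;  [v^1] = -1;  [v^2] = -1/2;  [v^3] = -1/3;  [v^4] = -1/4.

-v^4/4 - v^3/3 - v^2/2 - v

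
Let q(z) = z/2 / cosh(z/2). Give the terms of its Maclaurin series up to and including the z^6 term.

Write the quotient as an unknown series and match coefficients against numerator = denominator · series.
q(0) = 0
q′(0) = 1/2
q′′(0) = 0
q′′′(0) = -3/8
q^(4)(0) = 0
q^(5)(0) = 25/32
q^(6)(0) = 0
The Taylor polynomial is Σ q^(k)(0)/k! · z^k.

5*z^5/768 - z^3/16 + z/2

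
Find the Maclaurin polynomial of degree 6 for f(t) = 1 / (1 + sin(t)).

17*t^6/45 - 61*t^5/120 + 2*t^4/3 - 5*t^3/6 + t^2 - t + 1

Expand as Σ (-1)^k u^k with u equal to the inner function's series.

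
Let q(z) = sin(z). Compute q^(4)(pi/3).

Apply the Taylor formula c_k = f^(k)(a)/k!.
The coefficient of (z - pi/3)^4 in the expansion is sqrt(3)/48, so q^(4)(pi/3) = 4! * (sqrt(3)/48) = sqrt(3)/2.

sqrt(3)/2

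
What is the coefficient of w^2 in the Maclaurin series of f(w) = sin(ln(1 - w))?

-1/2

Compose series: expand the inner function first, then feed it into the outer expansion.
f(0) = 0
f′(0) = -1
f′′(0) = -1
So c_2 = f′′(0)/2! = -1/2.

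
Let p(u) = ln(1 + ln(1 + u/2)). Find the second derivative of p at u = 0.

Substitute the inner expansion into the outer series and collect powers.
The coefficient of u^2 in the expansion is -1/4, so p′′(0) = 2! * (-1/4) = -1/2.

-1/2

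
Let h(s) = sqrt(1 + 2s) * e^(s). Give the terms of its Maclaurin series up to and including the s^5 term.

Take the Cauchy product of the two expansions.
[s^0] = 1;  [s^1] = 2;  [s^2] = 1;  [s^3] = 2/3;  [s^4] = -1/6;  [s^5] = 7/15.

7*s^5/15 - s^4/6 + 2*s^3/3 + s^2 + 2*s + 1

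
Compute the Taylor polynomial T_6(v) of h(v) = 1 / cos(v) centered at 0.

Invert the denominator's series and multiply.
h(0) = 1
h′(0) = 0
h′′(0) = 1
h′′′(0) = 0
h^(4)(0) = 5
h^(5)(0) = 0
h^(6)(0) = 61
Dividing each by k! gives the coefficients c_0, ..., c_6.

61*v^6/720 + 5*v^4/24 + v^2/2 + 1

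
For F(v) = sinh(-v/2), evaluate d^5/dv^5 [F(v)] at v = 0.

-1/32

The coefficient of v^5 in the expansion is -1/3840, so F^(5)(0) = 5! * (-1/3840) = -1/32.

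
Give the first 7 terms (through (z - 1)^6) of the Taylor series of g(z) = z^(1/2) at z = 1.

-21*(z - 1)^6/1024 + 7*(z - 1)^5/256 - 5*(z - 1)^4/128 + (z - 1)^3/16 - (z - 1)^2/8 + (z - 1)/2 + 1

[(z - 1)^0] = 1;  [(z - 1)^1] = 1/2;  [(z - 1)^2] = -1/8;  [(z - 1)^3] = 1/16;  [(z - 1)^4] = -5/128;  [(z - 1)^5] = 7/256;  [(z - 1)^6] = -21/1024.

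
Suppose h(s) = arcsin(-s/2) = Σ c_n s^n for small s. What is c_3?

-1/48

h(0) = 0
h′(0) = -1/2
h′′(0) = 0
h′′′(0) = -1/8
Dividing each by k! gives the coefficients c_0, ..., c_3.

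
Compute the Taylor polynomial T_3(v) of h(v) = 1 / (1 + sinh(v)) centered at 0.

-7*v^3/6 + v^2 - v + 1

Use the geometric series for the reciprocal, then substitute.
[v^0] = 1;  [v^1] = -1;  [v^2] = 1;  [v^3] = -7/6.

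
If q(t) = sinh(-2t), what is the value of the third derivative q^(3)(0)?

From the series, [t^3] q = -4/3; multiply by 3! = 6 to get -8.

-8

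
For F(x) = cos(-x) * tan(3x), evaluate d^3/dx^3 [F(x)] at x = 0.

Expand each factor separately, then convolve coefficients.
From the series, [x^3] F = 15/2; multiply by 3! = 6 to get 45.

45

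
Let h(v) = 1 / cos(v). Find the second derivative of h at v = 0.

1

Invert the denominator's series and multiply.
The coefficient of v^2 in the expansion is 1/2, so h′′(0) = 2! * (1/2) = 1.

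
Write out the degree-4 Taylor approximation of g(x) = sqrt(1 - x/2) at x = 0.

-5*x^4/2048 - x^3/128 - x^2/32 - x/4 + 1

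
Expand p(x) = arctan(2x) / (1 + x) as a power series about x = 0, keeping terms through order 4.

2*x^4/3 - 2*x^3/3 - 2*x^2 + 2*x

Expand each factor separately, then convolve coefficients.
[x^0] = 0;  [x^1] = 2;  [x^2] = -2;  [x^3] = -2/3;  [x^4] = 2/3.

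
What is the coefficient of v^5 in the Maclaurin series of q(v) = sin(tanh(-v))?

Substitute the inner expansion into the outer series and collect powers.
[v^0] = 0;  [v^1] = -1;  [v^2] = 0;  [v^3] = 1/2;  [v^4] = 0;  [v^5] = -37/120.

-37/120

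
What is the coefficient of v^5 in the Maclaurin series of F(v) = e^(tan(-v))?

-37/120

Plug the Maclaurin series of the inner function into that of the outer and collect terms.
F(0) = 1
F′(0) = -1
F′′(0) = 1
F′′′(0) = -3
F^(4)(0) = 9
F^(5)(0) = -37
So c_5 = F^(5)(0)/5! = -37/120.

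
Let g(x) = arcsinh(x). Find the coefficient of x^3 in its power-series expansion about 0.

-1/6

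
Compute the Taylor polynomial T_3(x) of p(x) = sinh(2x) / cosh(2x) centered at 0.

Invert the denominator's series and multiply.
p(0) = 0
p′(0) = 2
p′′(0) = 0
p′′′(0) = -16
Dividing each by k! gives the coefficients c_0, ..., c_3.

-8*x^3/3 + 2*x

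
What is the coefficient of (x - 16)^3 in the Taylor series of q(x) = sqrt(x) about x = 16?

Use the known series and substitute for the argument.
q(16) = 4
q′(16) = 1/8
q′′(16) = -1/256
q′′′(16) = 3/8192
So c_3 = q′′′(16)/3! = 1/16384.

1/16384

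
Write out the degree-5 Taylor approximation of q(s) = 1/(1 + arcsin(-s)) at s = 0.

Compose series: expand the inner function first, then feed it into the outer expansion.
q(0) = 1
q′(0) = 1
q′′(0) = 2
q′′′(0) = 7
q^(4)(0) = 32
q^(5)(0) = 189
Dividing each by k! gives the coefficients c_0, ..., c_5.

63*s^5/40 + 4*s^4/3 + 7*s^3/6 + s^2 + s + 1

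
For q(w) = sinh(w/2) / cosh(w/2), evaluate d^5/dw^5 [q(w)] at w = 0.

1/2

Write the quotient as an unknown series and match coefficients against numerator = denominator · series.
The coefficient of w^5 in the expansion is 1/240, so q^(5)(0) = 5! * (1/240) = 1/2.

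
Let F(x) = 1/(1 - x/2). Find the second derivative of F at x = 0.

The coefficient of x^2 in the expansion is 1/4, so F′′(0) = 2! * (1/4) = 1/2.

1/2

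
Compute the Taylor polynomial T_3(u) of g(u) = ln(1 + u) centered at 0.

u^3/3 - u^2/2 + u

Differentiate repeatedly and evaluate at the center.
g(0) = 0
g′(0) = 1
g′′(0) = -1
g′′′(0) = 2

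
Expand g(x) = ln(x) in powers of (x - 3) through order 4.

Use the known series and substitute for the argument.
[(x - 3)^0] = ln(3);  [(x - 3)^1] = 1/3;  [(x - 3)^2] = -1/18;  [(x - 3)^3] = 1/81;  [(x - 3)^4] = -1/324.

-(x - 3)^4/324 + (x - 3)^3/81 - (x - 3)^2/18 + (x - 3)/3 + ln(3)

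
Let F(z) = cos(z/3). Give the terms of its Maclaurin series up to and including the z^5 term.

z^4/1944 - z^2/18 + 1

Differentiate repeatedly and evaluate at the center.
F(0) = 1
F′(0) = 0
F′′(0) = -1/9
F′′′(0) = 0
F^(4)(0) = 1/81
F^(5)(0) = 0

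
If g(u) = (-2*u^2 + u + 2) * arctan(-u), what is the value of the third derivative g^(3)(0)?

Distribute the polynomial across the series and collect like powers.
The coefficient of u^3 in the expansion is 8/3, so g′′′(0) = 3! * (8/3) = 16.

16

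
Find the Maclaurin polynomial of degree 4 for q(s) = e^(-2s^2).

2*s^4 - 2*s^2 + 1

Apply the Taylor formula c_k = f^(k)(a)/k!.
q(0) = 1
q′(0) = 0
q′′(0) = -4
q′′′(0) = 0
q^(4)(0) = 48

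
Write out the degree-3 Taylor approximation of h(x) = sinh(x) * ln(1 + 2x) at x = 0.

-2*x^3 + 2*x^2

Write out both Maclaurin series and multiply, keeping only the needed powers.
h(0) = 0
h′(0) = 0
h′′(0) = 4
h′′′(0) = -12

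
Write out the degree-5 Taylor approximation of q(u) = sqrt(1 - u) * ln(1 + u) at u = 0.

Take the Cauchy product of the two expansions.
q(0) = 0
q′(0) = 1
q′′(0) = -2
q′′′(0) = 11/4
q^(4)(0) = -10
q^(5)(0) = 529/16
Dividing each by k! gives the coefficients c_0, ..., c_5.

529*u^5/1920 - 5*u^4/12 + 11*u^3/24 - u^2 + u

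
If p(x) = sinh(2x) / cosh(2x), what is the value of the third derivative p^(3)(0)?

Invert the denominator's series and multiply.
The coefficient of x^3 in the expansion is -8/3, so p′′′(0) = 3! * (-8/3) = -16.

-16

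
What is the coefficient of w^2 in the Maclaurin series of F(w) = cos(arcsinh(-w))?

-1/2

Substitute the inner expansion into the outer series and collect powers.
F(0) = 1
F′(0) = 0
F′′(0) = -1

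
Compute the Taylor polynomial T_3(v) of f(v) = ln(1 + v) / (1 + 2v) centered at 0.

Write out both Maclaurin series and multiply, keeping only the needed powers.

16*v^3/3 - 5*v^2/2 + v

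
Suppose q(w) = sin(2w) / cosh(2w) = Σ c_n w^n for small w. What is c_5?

Divide the numerator series by the denominator series (power-series long division).

48/5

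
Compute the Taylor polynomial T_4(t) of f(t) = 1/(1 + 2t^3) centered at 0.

f(0) = 1
f′(0) = 0
f′′(0) = 0
f′′′(0) = -12
f^(4)(0) = 0
Dividing each by k! gives the coefficients c_0, ..., c_4.

1 - 2*t^3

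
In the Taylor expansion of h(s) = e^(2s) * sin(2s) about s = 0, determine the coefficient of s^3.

Write out both Maclaurin series and multiply, keeping only the needed powers.
[s^0] = 0;  [s^1] = 2;  [s^2] = 4;  [s^3] = 8/3.

8/3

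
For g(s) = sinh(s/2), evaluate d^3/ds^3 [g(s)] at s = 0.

1/8

Apply the Taylor formula c_k = f^(k)(a)/k!.
The coefficient of s^3 in the expansion is 1/48, so g′′′(0) = 3! * (1/48) = 1/8.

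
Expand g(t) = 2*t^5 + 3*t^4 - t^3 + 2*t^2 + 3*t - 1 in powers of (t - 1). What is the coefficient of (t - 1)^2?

37

Compute the successive derivatives at the expansion point and divide by k!.
g(1) = 8
g′(1) = 26
g′′(1) = 74
So c_2 = g′′(1)/2! = 37.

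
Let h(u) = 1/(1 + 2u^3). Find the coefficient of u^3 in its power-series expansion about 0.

-2

[u^0] = 1;  [u^1] = 0;  [u^2] = 0;  [u^3] = -2.
So c_3 = h′′′(0)/3! = -2.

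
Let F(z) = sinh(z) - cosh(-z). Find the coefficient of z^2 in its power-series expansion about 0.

Expand each term separately and add.
F(0) = -1
F′(0) = 1
F′′(0) = -1
Dividing each by k! gives the coefficients c_0, ..., c_2.

-1/2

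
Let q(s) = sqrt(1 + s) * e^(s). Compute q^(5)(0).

107/32

Expand each factor separately, then convolve coefficients.
From the series, [s^5] q = 107/3840; multiply by 5! = 120 to get 107/32.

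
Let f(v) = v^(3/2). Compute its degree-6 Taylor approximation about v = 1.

7*(v - 1)^6/1024 - 3*(v - 1)^5/256 + 3*(v - 1)^4/128 - (v - 1)^3/16 + 3*(v - 1)^2/8 + 3*(v - 1)/2 + 1

Apply the Taylor formula c_k = f^(k)(a)/k!.
f(1) = 1
f′(1) = 3/2
f′′(1) = 3/4
f′′′(1) = -3/8
f^(4)(1) = 9/16
f^(5)(1) = -45/32
f^(6)(1) = 315/64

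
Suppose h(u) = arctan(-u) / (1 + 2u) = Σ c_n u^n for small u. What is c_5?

-223/15

Take the Cauchy product of the two expansions.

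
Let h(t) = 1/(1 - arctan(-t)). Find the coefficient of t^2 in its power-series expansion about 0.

Substitute the inner expansion into the outer series and collect powers.
So c_2 = h′′(0)/2! = 1.

1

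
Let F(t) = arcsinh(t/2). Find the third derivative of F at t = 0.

-1/8

Apply the Taylor formula c_k = f^(k)(a)/k!.
The coefficient of t^3 in the expansion is -1/48, so F′′′(0) = 3! * (-1/48) = -1/8.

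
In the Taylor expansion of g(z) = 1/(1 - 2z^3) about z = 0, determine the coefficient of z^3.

Use the known series and substitute for the argument.
g(0) = 1
g′(0) = 0
g′′(0) = 0
g′′′(0) = 12

2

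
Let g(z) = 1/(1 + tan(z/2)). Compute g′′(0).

1/2

Let u equal the inner series; expand the outer function in u and truncate.
The coefficient of z^2 in the expansion is 1/4, so g′′(0) = 2! * (1/4) = 1/2.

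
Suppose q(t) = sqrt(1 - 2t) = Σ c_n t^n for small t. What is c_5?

[t^0] = 1;  [t^1] = -1;  [t^2] = -1/2;  [t^3] = -1/2;  [t^4] = -5/8;  [t^5] = -7/8.

-7/8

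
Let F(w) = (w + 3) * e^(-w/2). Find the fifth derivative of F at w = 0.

Distribute the polynomial across the series and collect like powers.
From the series, [w^5] F = 7/3840; multiply by 5! = 120 to get 7/32.

7/32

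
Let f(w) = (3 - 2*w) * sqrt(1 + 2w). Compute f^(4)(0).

-69

Distribute the polynomial across the series and collect like powers.
From the series, [w^4] f = -23/8; multiply by 4! = 24 to get -69.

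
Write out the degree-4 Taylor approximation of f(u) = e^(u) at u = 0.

f(0) = 1
f′(0) = 1
f′′(0) = 1
f′′′(0) = 1
f^(4)(0) = 1

u^4/24 + u^3/6 + u^2/2 + u + 1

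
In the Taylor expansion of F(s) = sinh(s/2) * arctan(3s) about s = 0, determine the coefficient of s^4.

Expand each factor separately, then convolve coefficients.
So c_4 = F^(4)(0)/4! = -71/16.

-71/16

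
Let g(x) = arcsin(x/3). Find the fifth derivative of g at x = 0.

From the series, [x^5] g = 1/3240; multiply by 5! = 120 to get 1/27.

1/27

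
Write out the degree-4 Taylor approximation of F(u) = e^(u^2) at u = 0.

Compute the successive derivatives at the expansion point and divide by k!.
[u^0] = 1;  [u^1] = 0;  [u^2] = 1;  [u^3] = 0;  [u^4] = 1/2.

u^4/2 + u^2 + 1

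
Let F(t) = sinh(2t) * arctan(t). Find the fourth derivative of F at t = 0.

Write out both Maclaurin series and multiply, keeping only the needed powers.
From the series, [t^4] F = 2/3; multiply by 4! = 24 to get 16.

16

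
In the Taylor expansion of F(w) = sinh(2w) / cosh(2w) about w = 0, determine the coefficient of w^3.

Write the quotient as an unknown series and match coefficients against numerator = denominator · series.
[w^0] = 0;  [w^1] = 2;  [w^2] = 0;  [w^3] = -8/3.

-8/3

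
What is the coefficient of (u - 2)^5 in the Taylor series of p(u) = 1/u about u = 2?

-1/64

p(2) = 1/2
p′(2) = -1/4
p′′(2) = 1/4
p′′′(2) = -3/8
p^(4)(2) = 3/4
p^(5)(2) = -15/8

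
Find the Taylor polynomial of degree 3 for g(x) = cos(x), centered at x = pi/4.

sqrt(2)*(x - pi/4)^3/12 - sqrt(2)*(x - pi/4)^2/4 - sqrt(2)*(x - pi/4)/2 + sqrt(2)/2

Apply the Taylor formula c_k = f^(k)(a)/k!.
g(pi/4) = sqrt(2)/2
g′(pi/4) = -sqrt(2)/2
g′′(pi/4) = -sqrt(2)/2
g′′′(pi/4) = sqrt(2)/2
Then c_k = g^(k)(pi/4)/k! gives each Taylor coefficient.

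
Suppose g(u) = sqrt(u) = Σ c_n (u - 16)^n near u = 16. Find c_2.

-1/512

[(u - 16)^0] = 4;  [(u - 16)^1] = 1/8;  [(u - 16)^2] = -1/512.
So c_2 = g′′(16)/2! = -1/512.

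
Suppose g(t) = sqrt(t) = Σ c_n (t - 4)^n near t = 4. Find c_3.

1/512

Differentiate repeatedly and evaluate at the center.
g(4) = 2
g′(4) = 1/4
g′′(4) = -1/32
g′′′(4) = 3/256
Dividing each by k! gives the coefficients c_0, ..., c_3.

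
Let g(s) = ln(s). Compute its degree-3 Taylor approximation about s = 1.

(s - 1)^3/3 - (s - 1)^2/2 + (s - 1)

Differentiate repeatedly and evaluate at the center.
g(1) = 0
g′(1) = 1
g′′(1) = -1
g′′′(1) = 2
Dividing each by k! gives the coefficients c_0, ..., c_3.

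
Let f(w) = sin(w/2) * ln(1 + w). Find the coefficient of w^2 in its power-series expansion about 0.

1/2

Write out both Maclaurin series and multiply, keeping only the needed powers.
f(0) = 0
f′(0) = 0
f′′(0) = 1
So c_2 = f′′(0)/2! = 1/2.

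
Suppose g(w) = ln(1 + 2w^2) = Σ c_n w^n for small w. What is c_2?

Differentiate repeatedly and evaluate at the center.
So c_2 = g′′(0)/2! = 2.

2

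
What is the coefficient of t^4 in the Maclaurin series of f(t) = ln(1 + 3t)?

[t^0] = 0;  [t^1] = 3;  [t^2] = -9/2;  [t^3] = 9;  [t^4] = -81/4.

-81/4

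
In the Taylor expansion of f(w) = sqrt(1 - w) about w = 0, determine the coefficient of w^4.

-5/128

f(0) = 1
f′(0) = -1/2
f′′(0) = -1/4
f′′′(0) = -3/8
f^(4)(0) = -15/16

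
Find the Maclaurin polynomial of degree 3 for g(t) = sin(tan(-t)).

Substitute the inner expansion into the outer series and collect powers.
g(0) = 0
g′(0) = -1
g′′(0) = 0
g′′′(0) = -1

-t^3/6 - t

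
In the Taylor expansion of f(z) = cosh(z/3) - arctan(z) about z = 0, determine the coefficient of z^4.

Expand each term separately and add.
f(0) = 1
f′(0) = -1
f′′(0) = 1/9
f′′′(0) = 2
f^(4)(0) = 1/81

1/1944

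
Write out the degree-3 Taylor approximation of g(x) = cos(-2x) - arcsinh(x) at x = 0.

Expand each term separately and add.
g(0) = 1
g′(0) = -1
g′′(0) = -4
g′′′(0) = 1

x^3/6 - 2*x^2 - x + 1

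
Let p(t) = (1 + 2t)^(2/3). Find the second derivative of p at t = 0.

-8/9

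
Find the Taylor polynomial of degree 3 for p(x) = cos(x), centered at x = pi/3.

p(pi/3) = 1/2
p′(pi/3) = -sqrt(3)/2
p′′(pi/3) = -1/2
p′′′(pi/3) = sqrt(3)/2
Dividing each by k! gives the coefficients c_0, ..., c_3.

sqrt(3)*(x - pi/3)^3/12 - (x - pi/3)^2/4 - sqrt(3)*(x - pi/3)/2 + 1/2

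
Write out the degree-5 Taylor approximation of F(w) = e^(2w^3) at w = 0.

2*w^3 + 1

[w^0] = 1;  [w^1] = 0;  [w^2] = 0;  [w^3] = 2;  [w^4] = 0;  [w^5] = 0.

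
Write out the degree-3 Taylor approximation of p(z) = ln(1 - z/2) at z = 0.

p(0) = 0
p′(0) = -1/2
p′′(0) = -1/4
p′′′(0) = -1/4

-z^3/24 - z^2/8 - z/2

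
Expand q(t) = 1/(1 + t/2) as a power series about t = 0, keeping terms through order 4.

q(0) = 1
q′(0) = -1/2
q′′(0) = 1/2
q′′′(0) = -3/4
q^(4)(0) = 3/2
Dividing each by k! gives the coefficients c_0, ..., c_4.

t^4/16 - t^3/8 + t^2/4 - t/2 + 1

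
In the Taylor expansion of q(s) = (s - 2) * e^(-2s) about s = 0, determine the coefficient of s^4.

-8/3

Shift and add copies of the series according to the polynomial's terms.
q(0) = -2
q′(0) = 5
q′′(0) = -12
q′′′(0) = 28
q^(4)(0) = -64
The Taylor polynomial is Σ q^(k)(0)/k! · s^k.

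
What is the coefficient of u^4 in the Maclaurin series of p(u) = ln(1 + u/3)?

-1/324

p(0) = 0
p′(0) = 1/3
p′′(0) = -1/9
p′′′(0) = 2/27
p^(4)(0) = -2/27
Dividing each by k! gives the coefficients c_0, ..., c_4.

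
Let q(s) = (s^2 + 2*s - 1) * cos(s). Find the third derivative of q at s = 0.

Multiply each power in the prefactor through the base expansion.
The coefficient of s^3 in the expansion is -1, so q′′′(0) = 3! * (-1) = -6.

-6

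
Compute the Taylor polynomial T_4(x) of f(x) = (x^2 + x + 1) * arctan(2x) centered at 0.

Distribute the polynomial across the series and collect like powers.
f(0) = 0
f′(0) = 2
f′′(0) = 4
f′′′(0) = -4
f^(4)(0) = -64

-8*x^4/3 - 2*x^3/3 + 2*x^2 + 2*x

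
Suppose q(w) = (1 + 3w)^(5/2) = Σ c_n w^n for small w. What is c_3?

135/16

Differentiate repeatedly and evaluate at the center.
q(0) = 1
q′(0) = 15/2
q′′(0) = 135/4
q′′′(0) = 405/8
Dividing each by k! gives the coefficients c_0, ..., c_3.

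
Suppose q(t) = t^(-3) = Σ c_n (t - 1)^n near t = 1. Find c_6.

28

Differentiate repeatedly and evaluate at the center.
[(t - 1)^0] = 1;  [(t - 1)^1] = -3;  [(t - 1)^2] = 6;  [(t - 1)^3] = -10;  [(t - 1)^4] = 15;  [(t - 1)^5] = -21;  [(t - 1)^6] = 28.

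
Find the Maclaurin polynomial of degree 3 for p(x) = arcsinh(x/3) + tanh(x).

Combine the two series term by term.
p(0) = 0
p′(0) = 4/3
p′′(0) = 0
p′′′(0) = -55/27

-55*x^3/162 + 4*x/3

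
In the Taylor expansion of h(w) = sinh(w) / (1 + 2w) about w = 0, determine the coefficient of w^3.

Expand each factor separately, then convolve coefficients.
So c_3 = h′′′(0)/3! = 25/6.

25/6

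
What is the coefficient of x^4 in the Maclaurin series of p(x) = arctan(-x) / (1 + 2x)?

22/3

Write out both Maclaurin series and multiply, keeping only the needed powers.
[x^0] = 0;  [x^1] = -1;  [x^2] = 2;  [x^3] = -11/3;  [x^4] = 22/3.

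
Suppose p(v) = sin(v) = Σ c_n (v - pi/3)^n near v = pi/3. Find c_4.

Use the known series and substitute for the argument.
p(pi/3) = sqrt(3)/2
p′(pi/3) = 1/2
p′′(pi/3) = -sqrt(3)/2
p′′′(pi/3) = -1/2
p^(4)(pi/3) = sqrt(3)/2
The Taylor polynomial is Σ p^(k)(pi/3)/k! · (v - pi/3)^k.

sqrt(3)/48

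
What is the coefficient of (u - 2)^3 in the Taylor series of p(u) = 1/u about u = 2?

Use the known series and substitute for the argument.
[(u - 2)^0] = 1/2;  [(u - 2)^1] = -1/4;  [(u - 2)^2] = 1/8;  [(u - 2)^3] = -1/16.
So c_3 = p′′′(2)/3! = -1/16.

-1/16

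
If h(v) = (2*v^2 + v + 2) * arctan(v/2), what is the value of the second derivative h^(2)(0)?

Multiply each power in the prefactor through the base expansion.
The coefficient of v^2 in the expansion is 1/2, so h′′(0) = 2! * (1/2) = 1.

1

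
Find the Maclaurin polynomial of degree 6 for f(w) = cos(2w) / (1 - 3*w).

25781*w^6/45 + 191*w^5 + 191*w^4/3 + 21*w^3 + 7*w^2 + 3*w + 1

Multiply the numerator's expansion by the denominator's geometric series.
f(0) = 1
f′(0) = 3
f′′(0) = 14
f′′′(0) = 126
f^(4)(0) = 1528
f^(5)(0) = 22920
f^(6)(0) = 412496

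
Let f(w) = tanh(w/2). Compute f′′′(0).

The coefficient of w^3 in the expansion is -1/24, so f′′′(0) = 3! * (-1/24) = -1/4.

-1/4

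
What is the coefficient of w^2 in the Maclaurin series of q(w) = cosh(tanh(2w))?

2

Let u equal the inner series; expand the outer function in u and truncate.
[w^0] = 1;  [w^1] = 0;  [w^2] = 2.
So c_2 = q′′(0)/2! = 2.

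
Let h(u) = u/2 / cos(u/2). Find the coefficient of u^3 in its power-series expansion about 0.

Divide the numerator series by the denominator series (power-series long division).
[u^0] = 0;  [u^1] = 1/2;  [u^2] = 0;  [u^3] = 1/16.

1/16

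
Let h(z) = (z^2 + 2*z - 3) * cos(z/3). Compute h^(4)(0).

-37/27

Shift and add copies of the series according to the polynomial's terms.
The coefficient of z^4 in the expansion is -37/648, so h^(4)(0) = 4! * (-37/648) = -37/27.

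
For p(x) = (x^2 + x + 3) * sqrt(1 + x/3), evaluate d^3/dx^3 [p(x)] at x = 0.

23/24

Multiply each power in the prefactor through the base expansion.
The coefficient of x^3 in the expansion is 23/144, so p′′′(0) = 3! * (23/144) = 23/24.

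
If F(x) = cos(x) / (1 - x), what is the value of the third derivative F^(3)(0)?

Expand 1/(denominator) as a geometric series and multiply by the numerator's series.
From the series, [x^3] F = 1/2; multiply by 3! = 6 to get 3.

3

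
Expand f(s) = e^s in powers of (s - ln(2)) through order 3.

Differentiate repeatedly and evaluate at the center.
f(ln(2)) = 2
f′(ln(2)) = 2
f′′(ln(2)) = 2
f′′′(ln(2)) = 2

(s - ln(2))^3/3 + (s - ln(2))^2 + 2*(s - ln(2)) + 2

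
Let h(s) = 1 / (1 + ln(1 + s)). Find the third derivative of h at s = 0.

-14

Expand as Σ (-1)^k u^k with u equal to the inner function's series.
From the series, [s^3] h = -7/3; multiply by 3! = 6 to get -14.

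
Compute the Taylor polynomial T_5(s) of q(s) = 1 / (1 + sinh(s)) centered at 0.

Write 1/(1+u) = 1 - u + u^2 - u^3 + ... and substitute the series for u.
q(0) = 1
q′(0) = -1
q′′(0) = 2
q′′′(0) = -7
q^(4)(0) = 32
q^(5)(0) = -181

-181*s^5/120 + 4*s^4/3 - 7*s^3/6 + s^2 - s + 1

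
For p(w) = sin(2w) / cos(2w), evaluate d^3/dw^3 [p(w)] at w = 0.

16

Invert the denominator's series and multiply.
The coefficient of w^3 in the expansion is 8/3, so p′′′(0) = 3! * (8/3) = 16.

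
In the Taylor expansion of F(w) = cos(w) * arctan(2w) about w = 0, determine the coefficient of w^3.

Expand each factor separately, then convolve coefficients.
F(0) = 0
F′(0) = 2
F′′(0) = 0
F′′′(0) = -22
So c_3 = F′′′(0)/3! = -11/3.

-11/3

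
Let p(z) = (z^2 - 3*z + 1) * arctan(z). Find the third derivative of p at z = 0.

Multiply each power in the prefactor through the base expansion.
From the series, [z^3] p = 2/3; multiply by 3! = 6 to get 4.

4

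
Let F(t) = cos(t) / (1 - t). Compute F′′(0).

1

Expand each factor separately, then convolve coefficients.
From the series, [t^2] F = 1/2; multiply by 2! = 2 to get 1.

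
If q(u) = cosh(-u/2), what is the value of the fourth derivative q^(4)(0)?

1/16

Apply the Taylor formula c_k = f^(k)(a)/k!.
From the series, [u^4] q = 1/384; multiply by 4! = 24 to get 1/16.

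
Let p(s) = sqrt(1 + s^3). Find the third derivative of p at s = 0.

Use the known series and substitute for the argument.
From the series, [s^3] p = 1/2; multiply by 3! = 6 to get 3.

3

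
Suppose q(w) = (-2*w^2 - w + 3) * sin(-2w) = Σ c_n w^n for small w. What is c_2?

2

Multiply each power in the prefactor through the base expansion.
q(0) = 0
q′(0) = -6
q′′(0) = 4
So c_2 = q′′(0)/2! = 2.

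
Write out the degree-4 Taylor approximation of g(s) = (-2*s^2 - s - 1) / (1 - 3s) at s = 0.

Multiply each power in the prefactor through the base expansion.
g(0) = -1
g′(0) = -4
g′′(0) = -28
g′′′(0) = -252
g^(4)(0) = -3024

-126*s^4 - 42*s^3 - 14*s^2 - 4*s - 1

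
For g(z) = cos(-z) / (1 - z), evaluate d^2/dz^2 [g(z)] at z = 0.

Use 1/(1 - r) = Σ r^k on the denominator, then take the Cauchy product.
The coefficient of z^2 in the expansion is 1/2, so g′′(0) = 2! * (1/2) = 1.

1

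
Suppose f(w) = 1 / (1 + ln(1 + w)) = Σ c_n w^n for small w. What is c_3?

-7/3

Write 1/(1+u) = 1 - u + u^2 - u^3 + ... and substitute the series for u.
f(0) = 1
f′(0) = -1
f′′(0) = 3
f′′′(0) = -14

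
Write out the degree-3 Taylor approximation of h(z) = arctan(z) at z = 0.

Use the known series and substitute for the argument.
h(0) = 0
h′(0) = 1
h′′(0) = 0
h′′′(0) = -2
Then c_k = h^(k)(0)/k! gives each Taylor coefficient.

-z^3/3 + z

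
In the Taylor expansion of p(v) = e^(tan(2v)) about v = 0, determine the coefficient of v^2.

2

Substitute the inner expansion into the outer series and collect powers.
p(0) = 1
p′(0) = 2
p′′(0) = 4
So c_2 = p′′(0)/2! = 2.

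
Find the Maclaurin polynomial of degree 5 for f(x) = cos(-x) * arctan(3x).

2129*x^5/40 - 21*x^3/2 + 3*x

Take the Cauchy product of the two expansions.
[x^0] = 0;  [x^1] = 3;  [x^2] = 0;  [x^3] = -21/2;  [x^4] = 0;  [x^5] = 2129/40.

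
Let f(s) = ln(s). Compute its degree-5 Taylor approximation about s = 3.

(s - 3)^5/1215 - (s - 3)^4/324 + (s - 3)^3/81 - (s - 3)^2/18 + (s - 3)/3 + ln(3)

Differentiate repeatedly and evaluate at the center.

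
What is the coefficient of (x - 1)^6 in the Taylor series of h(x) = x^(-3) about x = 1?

28

[(x - 1)^0] = 1;  [(x - 1)^1] = -3;  [(x - 1)^2] = 6;  [(x - 1)^3] = -10;  [(x - 1)^4] = 15;  [(x - 1)^5] = -21;  [(x - 1)^6] = 28.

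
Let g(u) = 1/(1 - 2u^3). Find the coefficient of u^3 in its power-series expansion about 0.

2

Use the known series and substitute for the argument.
g(0) = 1
g′(0) = 0
g′′(0) = 0
g′′′(0) = 12
Dividing each by k! gives the coefficients c_0, ..., c_3.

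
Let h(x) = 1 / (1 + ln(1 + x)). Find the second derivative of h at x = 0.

Write 1/(1+u) = 1 - u + u^2 - u^3 + ... and substitute the series for u.
From the series, [x^2] h = 3/2; multiply by 2! = 2 to get 3.

3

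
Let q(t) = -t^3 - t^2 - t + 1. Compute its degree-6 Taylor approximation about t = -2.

-(t + 2)^3 + 5*(t + 2)^2 - 9*(t + 2) + 7

Differentiate repeatedly and evaluate at the center.
q(-2) = 7
q′(-2) = -9
q′′(-2) = 10
q′′′(-2) = -6
q^(4)(-2) = 0
q^(5)(-2) = 0
q^(6)(-2) = 0
Then c_k = q^(k)(-2)/k! gives each Taylor coefficient.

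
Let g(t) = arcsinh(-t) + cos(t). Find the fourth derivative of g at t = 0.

Expand each term separately and add.
From the series, [t^4] g = 1/24; multiply by 4! = 24 to get 1.

1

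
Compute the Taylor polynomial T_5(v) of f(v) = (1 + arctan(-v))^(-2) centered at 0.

12*v^5/5 + 3*v^4 + 10*v^3/3 + 3*v^2 + 2*v + 1

Plug the Maclaurin series of the inner function into that of the outer and collect terms.
f(0) = 1
f′(0) = 2
f′′(0) = 6
f′′′(0) = 20
f^(4)(0) = 72
f^(5)(0) = 288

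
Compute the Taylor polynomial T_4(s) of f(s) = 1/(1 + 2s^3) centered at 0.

Differentiate repeatedly and evaluate at the center.

1 - 2*s^3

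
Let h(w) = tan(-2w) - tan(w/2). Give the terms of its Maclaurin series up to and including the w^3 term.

-65*w^3/24 - 5*w/2

Expand each term separately and add.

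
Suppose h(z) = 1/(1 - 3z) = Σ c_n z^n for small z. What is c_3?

27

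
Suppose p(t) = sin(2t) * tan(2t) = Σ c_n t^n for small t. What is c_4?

8/3

Write out both Maclaurin series and multiply, keeping only the needed powers.
[t^0] = 0;  [t^1] = 0;  [t^2] = 4;  [t^3] = 0;  [t^4] = 8/3.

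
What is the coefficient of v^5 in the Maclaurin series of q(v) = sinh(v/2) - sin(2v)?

Expand each term separately and add.
q(0) = 0
q′(0) = -3/2
q′′(0) = 0
q′′′(0) = 65/8
q^(4)(0) = 0
q^(5)(0) = -1023/32
So c_5 = q^(5)(0)/5! = -341/1280.

-341/1280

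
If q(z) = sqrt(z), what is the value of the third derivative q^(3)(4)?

From the series, [(z - 4)^3] q = 1/512; multiply by 3! = 6 to get 3/256.

3/256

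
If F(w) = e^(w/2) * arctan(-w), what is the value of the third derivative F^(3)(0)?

5/4

Write out both Maclaurin series and multiply, keeping only the needed powers.
The coefficient of w^3 in the expansion is 5/24, so F′′′(0) = 3! * (5/24) = 5/4.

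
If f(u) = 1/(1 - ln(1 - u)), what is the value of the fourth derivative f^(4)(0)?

4

Plug the Maclaurin series of the inner function into that of the outer and collect terms.
The coefficient of u^4 in the expansion is 1/6, so f^(4)(0) = 4! * (1/6) = 4.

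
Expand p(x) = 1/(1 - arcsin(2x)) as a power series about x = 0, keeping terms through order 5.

252*x^5/5 + 64*x^4/3 + 28*x^3/3 + 4*x^2 + 2*x + 1

Plug the Maclaurin series of the inner function into that of the outer and collect terms.
p(0) = 1
p′(0) = 2
p′′(0) = 8
p′′′(0) = 56
p^(4)(0) = 512
p^(5)(0) = 6048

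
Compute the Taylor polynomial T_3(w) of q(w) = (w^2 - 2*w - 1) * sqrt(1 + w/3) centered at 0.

83*w^3/432 + 49*w^2/72 - 13*w/6 - 1

Shift and add copies of the series according to the polynomial's terms.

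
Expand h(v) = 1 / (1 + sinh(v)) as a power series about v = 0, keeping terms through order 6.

77*v^6/45 - 181*v^5/120 + 4*v^4/3 - 7*v^3/6 + v^2 - v + 1

Write 1/(1+u) = 1 - u + u^2 - u^3 + ... and substitute the series for u.
h(0) = 1
h′(0) = -1
h′′(0) = 2
h′′′(0) = -7
h^(4)(0) = 32
h^(5)(0) = -181
h^(6)(0) = 1232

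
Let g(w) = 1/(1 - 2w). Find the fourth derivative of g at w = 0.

384

The coefficient of w^4 in the expansion is 16, so g^(4)(0) = 4! * (16) = 384.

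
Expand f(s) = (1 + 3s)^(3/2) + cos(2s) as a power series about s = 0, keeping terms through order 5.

-729*s^5/256 + 985*s^4/384 - 27*s^3/16 + 11*s^2/8 + 9*s/2 + 2

Expand each term separately and add.
[s^0] = 2;  [s^1] = 9/2;  [s^2] = 11/8;  [s^3] = -27/16;  [s^4] = 985/384;  [s^5] = -729/256.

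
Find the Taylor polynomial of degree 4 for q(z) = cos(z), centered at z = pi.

-(z - pi)^4/24 + (z - pi)^2/2 - 1

Apply the Taylor formula c_k = f^(k)(a)/k!.
[(z - pi)^0] = -1;  [(z - pi)^1] = 0;  [(z - pi)^2] = 1/2;  [(z - pi)^3] = 0;  [(z - pi)^4] = -1/24.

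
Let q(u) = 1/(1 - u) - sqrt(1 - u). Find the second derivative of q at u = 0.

9/4

Expand each term separately and add.
From the series, [u^2] q = 9/8; multiply by 2! = 2 to get 9/4.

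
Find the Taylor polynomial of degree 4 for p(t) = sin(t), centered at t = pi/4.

sqrt(2)*(t - pi/4)^4/48 - sqrt(2)*(t - pi/4)^3/12 - sqrt(2)*(t - pi/4)^2/4 + sqrt(2)*(t - pi/4)/2 + sqrt(2)/2

p(pi/4) = sqrt(2)/2
p′(pi/4) = sqrt(2)/2
p′′(pi/4) = -sqrt(2)/2
p′′′(pi/4) = -sqrt(2)/2
p^(4)(pi/4) = sqrt(2)/2
Then c_k = p^(k)(pi/4)/k! gives each Taylor coefficient.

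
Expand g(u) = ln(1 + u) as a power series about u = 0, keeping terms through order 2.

g(0) = 0
g′(0) = 1
g′′(0) = -1

-u^2/2 + u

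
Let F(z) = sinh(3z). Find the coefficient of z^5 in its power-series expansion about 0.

Differentiate repeatedly and evaluate at the center.

81/40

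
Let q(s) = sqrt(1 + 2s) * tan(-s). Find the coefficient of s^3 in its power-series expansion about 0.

Multiply the two series term by term and collect like powers.
[s^0] = 0;  [s^1] = -1;  [s^2] = -1;  [s^3] = 1/6.
So c_3 = q′′′(0)/3! = 1/6.

1/6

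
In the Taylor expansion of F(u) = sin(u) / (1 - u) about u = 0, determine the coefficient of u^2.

1

Multiply the numerator's expansion by the denominator's geometric series.
F(0) = 0
F′(0) = 1
F′′(0) = 2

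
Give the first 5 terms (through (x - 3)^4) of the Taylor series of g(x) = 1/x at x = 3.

g(3) = 1/3
g′(3) = -1/9
g′′(3) = 2/27
g′′′(3) = -2/27
g^(4)(3) = 8/81

(x - 3)^4/243 - (x - 3)^3/81 + (x - 3)^2/27 - (x - 3)/9 + 1/3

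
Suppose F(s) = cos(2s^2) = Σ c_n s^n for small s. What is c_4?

-2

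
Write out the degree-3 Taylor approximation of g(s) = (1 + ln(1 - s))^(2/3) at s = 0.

Substitute the inner expansion into the outer series and collect powers.
g(0) = 1
g′(0) = -2/3
g′′(0) = -8/9
g′′′(0) = -62/27

-31*s^3/81 - 4*s^2/9 - 2*s/3 + 1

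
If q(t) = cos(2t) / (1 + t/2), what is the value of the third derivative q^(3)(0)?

Write out both Maclaurin series and multiply, keeping only the needed powers.
From the series, [t^3] q = 7/8; multiply by 3! = 6 to get 21/4.

21/4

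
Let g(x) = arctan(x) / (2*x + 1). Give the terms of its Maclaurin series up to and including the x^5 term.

223*x^5/15 - 22*x^4/3 + 11*x^3/3 - 2*x^2 + x

Use 1/(1 - r) = Σ r^k on the denominator, then take the Cauchy product.
g(0) = 0
g′(0) = 1
g′′(0) = -4
g′′′(0) = 22
g^(4)(0) = -176
g^(5)(0) = 1784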